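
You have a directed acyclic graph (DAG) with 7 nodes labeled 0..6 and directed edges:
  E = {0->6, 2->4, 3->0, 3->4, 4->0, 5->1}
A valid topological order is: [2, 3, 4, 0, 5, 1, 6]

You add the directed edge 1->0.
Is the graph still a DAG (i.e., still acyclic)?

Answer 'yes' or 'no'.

Given toposort: [2, 3, 4, 0, 5, 1, 6]
Position of 1: index 5; position of 0: index 3
New edge 1->0: backward (u after v in old order)
Backward edge: old toposort is now invalid. Check if this creates a cycle.
Does 0 already reach 1? Reachable from 0: [0, 6]. NO -> still a DAG (reorder needed).
Still a DAG? yes

Answer: yes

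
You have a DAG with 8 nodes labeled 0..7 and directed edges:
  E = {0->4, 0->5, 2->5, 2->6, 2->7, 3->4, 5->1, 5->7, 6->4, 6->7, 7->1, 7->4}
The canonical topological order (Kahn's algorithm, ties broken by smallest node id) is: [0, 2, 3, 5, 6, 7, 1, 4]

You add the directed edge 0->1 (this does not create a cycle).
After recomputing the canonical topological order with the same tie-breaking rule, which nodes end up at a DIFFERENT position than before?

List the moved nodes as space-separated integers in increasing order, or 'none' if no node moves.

Old toposort: [0, 2, 3, 5, 6, 7, 1, 4]
Added edge 0->1
Recompute Kahn (smallest-id tiebreak):
  initial in-degrees: [0, 3, 0, 0, 4, 2, 1, 3]
  ready (indeg=0): [0, 2, 3]
  pop 0: indeg[1]->2; indeg[4]->3; indeg[5]->1 | ready=[2, 3] | order so far=[0]
  pop 2: indeg[5]->0; indeg[6]->0; indeg[7]->2 | ready=[3, 5, 6] | order so far=[0, 2]
  pop 3: indeg[4]->2 | ready=[5, 6] | order so far=[0, 2, 3]
  pop 5: indeg[1]->1; indeg[7]->1 | ready=[6] | order so far=[0, 2, 3, 5]
  pop 6: indeg[4]->1; indeg[7]->0 | ready=[7] | order so far=[0, 2, 3, 5, 6]
  pop 7: indeg[1]->0; indeg[4]->0 | ready=[1, 4] | order so far=[0, 2, 3, 5, 6, 7]
  pop 1: no out-edges | ready=[4] | order so far=[0, 2, 3, 5, 6, 7, 1]
  pop 4: no out-edges | ready=[] | order so far=[0, 2, 3, 5, 6, 7, 1, 4]
New canonical toposort: [0, 2, 3, 5, 6, 7, 1, 4]
Compare positions:
  Node 0: index 0 -> 0 (same)
  Node 1: index 6 -> 6 (same)
  Node 2: index 1 -> 1 (same)
  Node 3: index 2 -> 2 (same)
  Node 4: index 7 -> 7 (same)
  Node 5: index 3 -> 3 (same)
  Node 6: index 4 -> 4 (same)
  Node 7: index 5 -> 5 (same)
Nodes that changed position: none

Answer: none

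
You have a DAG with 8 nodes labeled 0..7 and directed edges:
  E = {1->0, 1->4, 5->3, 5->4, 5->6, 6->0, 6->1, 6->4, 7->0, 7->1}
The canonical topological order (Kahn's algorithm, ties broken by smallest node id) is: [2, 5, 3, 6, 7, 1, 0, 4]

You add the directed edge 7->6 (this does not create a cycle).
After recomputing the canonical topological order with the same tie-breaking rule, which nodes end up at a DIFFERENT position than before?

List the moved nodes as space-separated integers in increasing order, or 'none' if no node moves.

Old toposort: [2, 5, 3, 6, 7, 1, 0, 4]
Added edge 7->6
Recompute Kahn (smallest-id tiebreak):
  initial in-degrees: [3, 2, 0, 1, 3, 0, 2, 0]
  ready (indeg=0): [2, 5, 7]
  pop 2: no out-edges | ready=[5, 7] | order so far=[2]
  pop 5: indeg[3]->0; indeg[4]->2; indeg[6]->1 | ready=[3, 7] | order so far=[2, 5]
  pop 3: no out-edges | ready=[7] | order so far=[2, 5, 3]
  pop 7: indeg[0]->2; indeg[1]->1; indeg[6]->0 | ready=[6] | order so far=[2, 5, 3, 7]
  pop 6: indeg[0]->1; indeg[1]->0; indeg[4]->1 | ready=[1] | order so far=[2, 5, 3, 7, 6]
  pop 1: indeg[0]->0; indeg[4]->0 | ready=[0, 4] | order so far=[2, 5, 3, 7, 6, 1]
  pop 0: no out-edges | ready=[4] | order so far=[2, 5, 3, 7, 6, 1, 0]
  pop 4: no out-edges | ready=[] | order so far=[2, 5, 3, 7, 6, 1, 0, 4]
New canonical toposort: [2, 5, 3, 7, 6, 1, 0, 4]
Compare positions:
  Node 0: index 6 -> 6 (same)
  Node 1: index 5 -> 5 (same)
  Node 2: index 0 -> 0 (same)
  Node 3: index 2 -> 2 (same)
  Node 4: index 7 -> 7 (same)
  Node 5: index 1 -> 1 (same)
  Node 6: index 3 -> 4 (moved)
  Node 7: index 4 -> 3 (moved)
Nodes that changed position: 6 7

Answer: 6 7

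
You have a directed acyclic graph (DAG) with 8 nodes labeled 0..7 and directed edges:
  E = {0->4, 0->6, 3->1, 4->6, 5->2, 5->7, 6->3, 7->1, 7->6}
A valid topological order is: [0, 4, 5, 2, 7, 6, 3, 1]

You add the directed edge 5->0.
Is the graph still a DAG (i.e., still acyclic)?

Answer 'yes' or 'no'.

Answer: yes

Derivation:
Given toposort: [0, 4, 5, 2, 7, 6, 3, 1]
Position of 5: index 2; position of 0: index 0
New edge 5->0: backward (u after v in old order)
Backward edge: old toposort is now invalid. Check if this creates a cycle.
Does 0 already reach 5? Reachable from 0: [0, 1, 3, 4, 6]. NO -> still a DAG (reorder needed).
Still a DAG? yes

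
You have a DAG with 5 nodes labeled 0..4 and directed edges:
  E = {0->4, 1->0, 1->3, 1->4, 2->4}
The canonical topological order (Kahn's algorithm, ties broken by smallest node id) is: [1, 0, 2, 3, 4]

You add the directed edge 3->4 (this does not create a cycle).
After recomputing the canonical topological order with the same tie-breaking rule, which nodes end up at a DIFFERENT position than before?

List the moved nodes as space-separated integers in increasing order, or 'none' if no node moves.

Old toposort: [1, 0, 2, 3, 4]
Added edge 3->4
Recompute Kahn (smallest-id tiebreak):
  initial in-degrees: [1, 0, 0, 1, 4]
  ready (indeg=0): [1, 2]
  pop 1: indeg[0]->0; indeg[3]->0; indeg[4]->3 | ready=[0, 2, 3] | order so far=[1]
  pop 0: indeg[4]->2 | ready=[2, 3] | order so far=[1, 0]
  pop 2: indeg[4]->1 | ready=[3] | order so far=[1, 0, 2]
  pop 3: indeg[4]->0 | ready=[4] | order so far=[1, 0, 2, 3]
  pop 4: no out-edges | ready=[] | order so far=[1, 0, 2, 3, 4]
New canonical toposort: [1, 0, 2, 3, 4]
Compare positions:
  Node 0: index 1 -> 1 (same)
  Node 1: index 0 -> 0 (same)
  Node 2: index 2 -> 2 (same)
  Node 3: index 3 -> 3 (same)
  Node 4: index 4 -> 4 (same)
Nodes that changed position: none

Answer: none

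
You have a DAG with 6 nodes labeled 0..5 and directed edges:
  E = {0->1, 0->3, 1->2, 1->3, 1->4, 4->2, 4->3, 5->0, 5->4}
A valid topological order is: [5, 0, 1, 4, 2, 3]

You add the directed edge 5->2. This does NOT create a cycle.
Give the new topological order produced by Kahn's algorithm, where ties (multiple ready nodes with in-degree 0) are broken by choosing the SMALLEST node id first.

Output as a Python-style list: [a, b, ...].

Answer: [5, 0, 1, 4, 2, 3]

Derivation:
Old toposort: [5, 0, 1, 4, 2, 3]
Added edge: 5->2
Position of 5 (0) < position of 2 (4). Old order still valid.
Run Kahn's algorithm (break ties by smallest node id):
  initial in-degrees: [1, 1, 3, 3, 2, 0]
  ready (indeg=0): [5]
  pop 5: indeg[0]->0; indeg[2]->2; indeg[4]->1 | ready=[0] | order so far=[5]
  pop 0: indeg[1]->0; indeg[3]->2 | ready=[1] | order so far=[5, 0]
  pop 1: indeg[2]->1; indeg[3]->1; indeg[4]->0 | ready=[4] | order so far=[5, 0, 1]
  pop 4: indeg[2]->0; indeg[3]->0 | ready=[2, 3] | order so far=[5, 0, 1, 4]
  pop 2: no out-edges | ready=[3] | order so far=[5, 0, 1, 4, 2]
  pop 3: no out-edges | ready=[] | order so far=[5, 0, 1, 4, 2, 3]
  Result: [5, 0, 1, 4, 2, 3]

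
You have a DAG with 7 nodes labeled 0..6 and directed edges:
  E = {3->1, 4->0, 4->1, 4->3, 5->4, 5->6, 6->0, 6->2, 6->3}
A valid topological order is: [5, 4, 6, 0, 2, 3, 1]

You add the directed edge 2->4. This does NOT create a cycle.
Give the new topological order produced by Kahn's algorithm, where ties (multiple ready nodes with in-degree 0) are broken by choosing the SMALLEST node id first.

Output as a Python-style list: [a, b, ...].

Old toposort: [5, 4, 6, 0, 2, 3, 1]
Added edge: 2->4
Position of 2 (4) > position of 4 (1). Must reorder: 2 must now come before 4.
Run Kahn's algorithm (break ties by smallest node id):
  initial in-degrees: [2, 2, 1, 2, 2, 0, 1]
  ready (indeg=0): [5]
  pop 5: indeg[4]->1; indeg[6]->0 | ready=[6] | order so far=[5]
  pop 6: indeg[0]->1; indeg[2]->0; indeg[3]->1 | ready=[2] | order so far=[5, 6]
  pop 2: indeg[4]->0 | ready=[4] | order so far=[5, 6, 2]
  pop 4: indeg[0]->0; indeg[1]->1; indeg[3]->0 | ready=[0, 3] | order so far=[5, 6, 2, 4]
  pop 0: no out-edges | ready=[3] | order so far=[5, 6, 2, 4, 0]
  pop 3: indeg[1]->0 | ready=[1] | order so far=[5, 6, 2, 4, 0, 3]
  pop 1: no out-edges | ready=[] | order so far=[5, 6, 2, 4, 0, 3, 1]
  Result: [5, 6, 2, 4, 0, 3, 1]

Answer: [5, 6, 2, 4, 0, 3, 1]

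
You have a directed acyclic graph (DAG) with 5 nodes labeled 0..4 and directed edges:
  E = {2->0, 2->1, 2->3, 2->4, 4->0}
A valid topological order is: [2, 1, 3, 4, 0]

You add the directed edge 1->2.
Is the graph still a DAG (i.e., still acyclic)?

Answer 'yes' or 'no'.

Given toposort: [2, 1, 3, 4, 0]
Position of 1: index 1; position of 2: index 0
New edge 1->2: backward (u after v in old order)
Backward edge: old toposort is now invalid. Check if this creates a cycle.
Does 2 already reach 1? Reachable from 2: [0, 1, 2, 3, 4]. YES -> cycle!
Still a DAG? no

Answer: no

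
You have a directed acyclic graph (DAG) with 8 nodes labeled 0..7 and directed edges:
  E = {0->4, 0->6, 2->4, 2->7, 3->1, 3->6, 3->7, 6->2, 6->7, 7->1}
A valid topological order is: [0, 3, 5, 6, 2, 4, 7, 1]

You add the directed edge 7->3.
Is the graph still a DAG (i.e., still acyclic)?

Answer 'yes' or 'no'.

Given toposort: [0, 3, 5, 6, 2, 4, 7, 1]
Position of 7: index 6; position of 3: index 1
New edge 7->3: backward (u after v in old order)
Backward edge: old toposort is now invalid. Check if this creates a cycle.
Does 3 already reach 7? Reachable from 3: [1, 2, 3, 4, 6, 7]. YES -> cycle!
Still a DAG? no

Answer: no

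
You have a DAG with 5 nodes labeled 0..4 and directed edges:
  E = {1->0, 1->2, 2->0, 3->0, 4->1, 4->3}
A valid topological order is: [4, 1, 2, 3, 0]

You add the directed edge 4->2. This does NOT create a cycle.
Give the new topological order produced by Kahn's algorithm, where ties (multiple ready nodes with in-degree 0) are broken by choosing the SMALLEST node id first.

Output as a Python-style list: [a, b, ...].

Old toposort: [4, 1, 2, 3, 0]
Added edge: 4->2
Position of 4 (0) < position of 2 (2). Old order still valid.
Run Kahn's algorithm (break ties by smallest node id):
  initial in-degrees: [3, 1, 2, 1, 0]
  ready (indeg=0): [4]
  pop 4: indeg[1]->0; indeg[2]->1; indeg[3]->0 | ready=[1, 3] | order so far=[4]
  pop 1: indeg[0]->2; indeg[2]->0 | ready=[2, 3] | order so far=[4, 1]
  pop 2: indeg[0]->1 | ready=[3] | order so far=[4, 1, 2]
  pop 3: indeg[0]->0 | ready=[0] | order so far=[4, 1, 2, 3]
  pop 0: no out-edges | ready=[] | order so far=[4, 1, 2, 3, 0]
  Result: [4, 1, 2, 3, 0]

Answer: [4, 1, 2, 3, 0]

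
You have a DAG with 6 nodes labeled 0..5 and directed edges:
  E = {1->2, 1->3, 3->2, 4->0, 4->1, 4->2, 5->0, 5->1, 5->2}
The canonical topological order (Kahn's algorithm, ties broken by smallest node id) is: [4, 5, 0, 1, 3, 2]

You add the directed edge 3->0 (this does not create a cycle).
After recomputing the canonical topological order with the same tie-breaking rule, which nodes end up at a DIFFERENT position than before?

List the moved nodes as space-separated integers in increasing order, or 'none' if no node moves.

Old toposort: [4, 5, 0, 1, 3, 2]
Added edge 3->0
Recompute Kahn (smallest-id tiebreak):
  initial in-degrees: [3, 2, 4, 1, 0, 0]
  ready (indeg=0): [4, 5]
  pop 4: indeg[0]->2; indeg[1]->1; indeg[2]->3 | ready=[5] | order so far=[4]
  pop 5: indeg[0]->1; indeg[1]->0; indeg[2]->2 | ready=[1] | order so far=[4, 5]
  pop 1: indeg[2]->1; indeg[3]->0 | ready=[3] | order so far=[4, 5, 1]
  pop 3: indeg[0]->0; indeg[2]->0 | ready=[0, 2] | order so far=[4, 5, 1, 3]
  pop 0: no out-edges | ready=[2] | order so far=[4, 5, 1, 3, 0]
  pop 2: no out-edges | ready=[] | order so far=[4, 5, 1, 3, 0, 2]
New canonical toposort: [4, 5, 1, 3, 0, 2]
Compare positions:
  Node 0: index 2 -> 4 (moved)
  Node 1: index 3 -> 2 (moved)
  Node 2: index 5 -> 5 (same)
  Node 3: index 4 -> 3 (moved)
  Node 4: index 0 -> 0 (same)
  Node 5: index 1 -> 1 (same)
Nodes that changed position: 0 1 3

Answer: 0 1 3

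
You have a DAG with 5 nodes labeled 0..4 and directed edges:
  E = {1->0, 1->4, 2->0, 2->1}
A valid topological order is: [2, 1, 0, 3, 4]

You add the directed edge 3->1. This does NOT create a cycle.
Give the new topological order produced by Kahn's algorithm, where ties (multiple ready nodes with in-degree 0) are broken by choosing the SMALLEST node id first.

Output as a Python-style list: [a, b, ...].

Old toposort: [2, 1, 0, 3, 4]
Added edge: 3->1
Position of 3 (3) > position of 1 (1). Must reorder: 3 must now come before 1.
Run Kahn's algorithm (break ties by smallest node id):
  initial in-degrees: [2, 2, 0, 0, 1]
  ready (indeg=0): [2, 3]
  pop 2: indeg[0]->1; indeg[1]->1 | ready=[3] | order so far=[2]
  pop 3: indeg[1]->0 | ready=[1] | order so far=[2, 3]
  pop 1: indeg[0]->0; indeg[4]->0 | ready=[0, 4] | order so far=[2, 3, 1]
  pop 0: no out-edges | ready=[4] | order so far=[2, 3, 1, 0]
  pop 4: no out-edges | ready=[] | order so far=[2, 3, 1, 0, 4]
  Result: [2, 3, 1, 0, 4]

Answer: [2, 3, 1, 0, 4]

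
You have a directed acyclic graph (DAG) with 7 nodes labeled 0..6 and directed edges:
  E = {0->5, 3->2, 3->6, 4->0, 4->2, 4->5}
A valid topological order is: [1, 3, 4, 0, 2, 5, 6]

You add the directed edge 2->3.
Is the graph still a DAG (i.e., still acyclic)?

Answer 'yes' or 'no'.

Given toposort: [1, 3, 4, 0, 2, 5, 6]
Position of 2: index 4; position of 3: index 1
New edge 2->3: backward (u after v in old order)
Backward edge: old toposort is now invalid. Check if this creates a cycle.
Does 3 already reach 2? Reachable from 3: [2, 3, 6]. YES -> cycle!
Still a DAG? no

Answer: no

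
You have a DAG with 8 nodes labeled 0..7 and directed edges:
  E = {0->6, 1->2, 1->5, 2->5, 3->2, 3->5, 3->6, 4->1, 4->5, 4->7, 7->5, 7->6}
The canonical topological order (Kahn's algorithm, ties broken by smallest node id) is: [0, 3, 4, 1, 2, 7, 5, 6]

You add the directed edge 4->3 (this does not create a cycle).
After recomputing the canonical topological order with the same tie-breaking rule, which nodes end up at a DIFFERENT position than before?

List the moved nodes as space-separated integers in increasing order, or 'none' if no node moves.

Answer: 1 3 4

Derivation:
Old toposort: [0, 3, 4, 1, 2, 7, 5, 6]
Added edge 4->3
Recompute Kahn (smallest-id tiebreak):
  initial in-degrees: [0, 1, 2, 1, 0, 5, 3, 1]
  ready (indeg=0): [0, 4]
  pop 0: indeg[6]->2 | ready=[4] | order so far=[0]
  pop 4: indeg[1]->0; indeg[3]->0; indeg[5]->4; indeg[7]->0 | ready=[1, 3, 7] | order so far=[0, 4]
  pop 1: indeg[2]->1; indeg[5]->3 | ready=[3, 7] | order so far=[0, 4, 1]
  pop 3: indeg[2]->0; indeg[5]->2; indeg[6]->1 | ready=[2, 7] | order so far=[0, 4, 1, 3]
  pop 2: indeg[5]->1 | ready=[7] | order so far=[0, 4, 1, 3, 2]
  pop 7: indeg[5]->0; indeg[6]->0 | ready=[5, 6] | order so far=[0, 4, 1, 3, 2, 7]
  pop 5: no out-edges | ready=[6] | order so far=[0, 4, 1, 3, 2, 7, 5]
  pop 6: no out-edges | ready=[] | order so far=[0, 4, 1, 3, 2, 7, 5, 6]
New canonical toposort: [0, 4, 1, 3, 2, 7, 5, 6]
Compare positions:
  Node 0: index 0 -> 0 (same)
  Node 1: index 3 -> 2 (moved)
  Node 2: index 4 -> 4 (same)
  Node 3: index 1 -> 3 (moved)
  Node 4: index 2 -> 1 (moved)
  Node 5: index 6 -> 6 (same)
  Node 6: index 7 -> 7 (same)
  Node 7: index 5 -> 5 (same)
Nodes that changed position: 1 3 4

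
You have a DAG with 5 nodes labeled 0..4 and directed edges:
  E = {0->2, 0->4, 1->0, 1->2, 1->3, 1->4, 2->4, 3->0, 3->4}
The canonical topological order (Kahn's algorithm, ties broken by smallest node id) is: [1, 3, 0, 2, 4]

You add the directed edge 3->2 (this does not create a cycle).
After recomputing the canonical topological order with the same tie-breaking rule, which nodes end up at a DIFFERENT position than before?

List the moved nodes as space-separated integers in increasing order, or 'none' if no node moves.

Answer: none

Derivation:
Old toposort: [1, 3, 0, 2, 4]
Added edge 3->2
Recompute Kahn (smallest-id tiebreak):
  initial in-degrees: [2, 0, 3, 1, 4]
  ready (indeg=0): [1]
  pop 1: indeg[0]->1; indeg[2]->2; indeg[3]->0; indeg[4]->3 | ready=[3] | order so far=[1]
  pop 3: indeg[0]->0; indeg[2]->1; indeg[4]->2 | ready=[0] | order so far=[1, 3]
  pop 0: indeg[2]->0; indeg[4]->1 | ready=[2] | order so far=[1, 3, 0]
  pop 2: indeg[4]->0 | ready=[4] | order so far=[1, 3, 0, 2]
  pop 4: no out-edges | ready=[] | order so far=[1, 3, 0, 2, 4]
New canonical toposort: [1, 3, 0, 2, 4]
Compare positions:
  Node 0: index 2 -> 2 (same)
  Node 1: index 0 -> 0 (same)
  Node 2: index 3 -> 3 (same)
  Node 3: index 1 -> 1 (same)
  Node 4: index 4 -> 4 (same)
Nodes that changed position: none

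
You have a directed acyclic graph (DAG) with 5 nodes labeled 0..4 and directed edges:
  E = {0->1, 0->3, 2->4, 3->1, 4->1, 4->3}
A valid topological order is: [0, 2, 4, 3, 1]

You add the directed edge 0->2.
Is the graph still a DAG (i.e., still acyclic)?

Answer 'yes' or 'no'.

Answer: yes

Derivation:
Given toposort: [0, 2, 4, 3, 1]
Position of 0: index 0; position of 2: index 1
New edge 0->2: forward
Forward edge: respects the existing order. Still a DAG, same toposort still valid.
Still a DAG? yes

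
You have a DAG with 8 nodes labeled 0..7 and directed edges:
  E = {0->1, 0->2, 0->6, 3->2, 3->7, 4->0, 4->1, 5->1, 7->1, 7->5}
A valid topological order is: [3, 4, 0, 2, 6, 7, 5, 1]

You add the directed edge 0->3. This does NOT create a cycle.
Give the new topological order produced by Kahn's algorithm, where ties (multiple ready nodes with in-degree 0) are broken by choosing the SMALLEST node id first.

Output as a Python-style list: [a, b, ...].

Answer: [4, 0, 3, 2, 6, 7, 5, 1]

Derivation:
Old toposort: [3, 4, 0, 2, 6, 7, 5, 1]
Added edge: 0->3
Position of 0 (2) > position of 3 (0). Must reorder: 0 must now come before 3.
Run Kahn's algorithm (break ties by smallest node id):
  initial in-degrees: [1, 4, 2, 1, 0, 1, 1, 1]
  ready (indeg=0): [4]
  pop 4: indeg[0]->0; indeg[1]->3 | ready=[0] | order so far=[4]
  pop 0: indeg[1]->2; indeg[2]->1; indeg[3]->0; indeg[6]->0 | ready=[3, 6] | order so far=[4, 0]
  pop 3: indeg[2]->0; indeg[7]->0 | ready=[2, 6, 7] | order so far=[4, 0, 3]
  pop 2: no out-edges | ready=[6, 7] | order so far=[4, 0, 3, 2]
  pop 6: no out-edges | ready=[7] | order so far=[4, 0, 3, 2, 6]
  pop 7: indeg[1]->1; indeg[5]->0 | ready=[5] | order so far=[4, 0, 3, 2, 6, 7]
  pop 5: indeg[1]->0 | ready=[1] | order so far=[4, 0, 3, 2, 6, 7, 5]
  pop 1: no out-edges | ready=[] | order so far=[4, 0, 3, 2, 6, 7, 5, 1]
  Result: [4, 0, 3, 2, 6, 7, 5, 1]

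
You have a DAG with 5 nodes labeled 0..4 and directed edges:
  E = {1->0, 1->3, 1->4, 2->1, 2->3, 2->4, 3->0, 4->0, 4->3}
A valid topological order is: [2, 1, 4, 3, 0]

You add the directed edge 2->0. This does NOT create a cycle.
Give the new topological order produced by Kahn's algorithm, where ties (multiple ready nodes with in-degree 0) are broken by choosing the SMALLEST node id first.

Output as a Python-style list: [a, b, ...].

Answer: [2, 1, 4, 3, 0]

Derivation:
Old toposort: [2, 1, 4, 3, 0]
Added edge: 2->0
Position of 2 (0) < position of 0 (4). Old order still valid.
Run Kahn's algorithm (break ties by smallest node id):
  initial in-degrees: [4, 1, 0, 3, 2]
  ready (indeg=0): [2]
  pop 2: indeg[0]->3; indeg[1]->0; indeg[3]->2; indeg[4]->1 | ready=[1] | order so far=[2]
  pop 1: indeg[0]->2; indeg[3]->1; indeg[4]->0 | ready=[4] | order so far=[2, 1]
  pop 4: indeg[0]->1; indeg[3]->0 | ready=[3] | order so far=[2, 1, 4]
  pop 3: indeg[0]->0 | ready=[0] | order so far=[2, 1, 4, 3]
  pop 0: no out-edges | ready=[] | order so far=[2, 1, 4, 3, 0]
  Result: [2, 1, 4, 3, 0]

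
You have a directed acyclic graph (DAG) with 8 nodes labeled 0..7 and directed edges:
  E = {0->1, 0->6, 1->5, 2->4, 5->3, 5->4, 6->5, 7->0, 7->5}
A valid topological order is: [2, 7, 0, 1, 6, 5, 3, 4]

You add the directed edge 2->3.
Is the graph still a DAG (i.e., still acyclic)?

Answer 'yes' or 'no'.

Answer: yes

Derivation:
Given toposort: [2, 7, 0, 1, 6, 5, 3, 4]
Position of 2: index 0; position of 3: index 6
New edge 2->3: forward
Forward edge: respects the existing order. Still a DAG, same toposort still valid.
Still a DAG? yes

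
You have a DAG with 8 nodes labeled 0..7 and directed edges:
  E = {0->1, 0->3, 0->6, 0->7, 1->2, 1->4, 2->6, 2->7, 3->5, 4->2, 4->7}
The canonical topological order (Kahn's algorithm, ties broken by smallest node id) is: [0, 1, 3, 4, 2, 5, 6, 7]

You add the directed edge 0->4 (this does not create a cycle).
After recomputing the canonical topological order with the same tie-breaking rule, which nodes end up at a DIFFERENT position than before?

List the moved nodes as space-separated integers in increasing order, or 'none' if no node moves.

Answer: none

Derivation:
Old toposort: [0, 1, 3, 4, 2, 5, 6, 7]
Added edge 0->4
Recompute Kahn (smallest-id tiebreak):
  initial in-degrees: [0, 1, 2, 1, 2, 1, 2, 3]
  ready (indeg=0): [0]
  pop 0: indeg[1]->0; indeg[3]->0; indeg[4]->1; indeg[6]->1; indeg[7]->2 | ready=[1, 3] | order so far=[0]
  pop 1: indeg[2]->1; indeg[4]->0 | ready=[3, 4] | order so far=[0, 1]
  pop 3: indeg[5]->0 | ready=[4, 5] | order so far=[0, 1, 3]
  pop 4: indeg[2]->0; indeg[7]->1 | ready=[2, 5] | order so far=[0, 1, 3, 4]
  pop 2: indeg[6]->0; indeg[7]->0 | ready=[5, 6, 7] | order so far=[0, 1, 3, 4, 2]
  pop 5: no out-edges | ready=[6, 7] | order so far=[0, 1, 3, 4, 2, 5]
  pop 6: no out-edges | ready=[7] | order so far=[0, 1, 3, 4, 2, 5, 6]
  pop 7: no out-edges | ready=[] | order so far=[0, 1, 3, 4, 2, 5, 6, 7]
New canonical toposort: [0, 1, 3, 4, 2, 5, 6, 7]
Compare positions:
  Node 0: index 0 -> 0 (same)
  Node 1: index 1 -> 1 (same)
  Node 2: index 4 -> 4 (same)
  Node 3: index 2 -> 2 (same)
  Node 4: index 3 -> 3 (same)
  Node 5: index 5 -> 5 (same)
  Node 6: index 6 -> 6 (same)
  Node 7: index 7 -> 7 (same)
Nodes that changed position: none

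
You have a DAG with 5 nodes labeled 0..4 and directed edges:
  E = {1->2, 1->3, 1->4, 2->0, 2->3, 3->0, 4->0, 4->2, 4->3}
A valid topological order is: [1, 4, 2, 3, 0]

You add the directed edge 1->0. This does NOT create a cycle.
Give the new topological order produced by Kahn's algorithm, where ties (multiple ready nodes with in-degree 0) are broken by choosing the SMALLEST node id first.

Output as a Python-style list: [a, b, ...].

Answer: [1, 4, 2, 3, 0]

Derivation:
Old toposort: [1, 4, 2, 3, 0]
Added edge: 1->0
Position of 1 (0) < position of 0 (4). Old order still valid.
Run Kahn's algorithm (break ties by smallest node id):
  initial in-degrees: [4, 0, 2, 3, 1]
  ready (indeg=0): [1]
  pop 1: indeg[0]->3; indeg[2]->1; indeg[3]->2; indeg[4]->0 | ready=[4] | order so far=[1]
  pop 4: indeg[0]->2; indeg[2]->0; indeg[3]->1 | ready=[2] | order so far=[1, 4]
  pop 2: indeg[0]->1; indeg[3]->0 | ready=[3] | order so far=[1, 4, 2]
  pop 3: indeg[0]->0 | ready=[0] | order so far=[1, 4, 2, 3]
  pop 0: no out-edges | ready=[] | order so far=[1, 4, 2, 3, 0]
  Result: [1, 4, 2, 3, 0]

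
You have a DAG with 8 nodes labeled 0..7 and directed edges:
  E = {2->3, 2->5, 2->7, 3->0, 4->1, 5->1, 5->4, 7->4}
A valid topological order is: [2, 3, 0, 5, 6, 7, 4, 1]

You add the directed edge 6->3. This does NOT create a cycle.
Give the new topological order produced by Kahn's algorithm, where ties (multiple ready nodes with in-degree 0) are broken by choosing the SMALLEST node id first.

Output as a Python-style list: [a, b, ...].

Answer: [2, 5, 6, 3, 0, 7, 4, 1]

Derivation:
Old toposort: [2, 3, 0, 5, 6, 7, 4, 1]
Added edge: 6->3
Position of 6 (4) > position of 3 (1). Must reorder: 6 must now come before 3.
Run Kahn's algorithm (break ties by smallest node id):
  initial in-degrees: [1, 2, 0, 2, 2, 1, 0, 1]
  ready (indeg=0): [2, 6]
  pop 2: indeg[3]->1; indeg[5]->0; indeg[7]->0 | ready=[5, 6, 7] | order so far=[2]
  pop 5: indeg[1]->1; indeg[4]->1 | ready=[6, 7] | order so far=[2, 5]
  pop 6: indeg[3]->0 | ready=[3, 7] | order so far=[2, 5, 6]
  pop 3: indeg[0]->0 | ready=[0, 7] | order so far=[2, 5, 6, 3]
  pop 0: no out-edges | ready=[7] | order so far=[2, 5, 6, 3, 0]
  pop 7: indeg[4]->0 | ready=[4] | order so far=[2, 5, 6, 3, 0, 7]
  pop 4: indeg[1]->0 | ready=[1] | order so far=[2, 5, 6, 3, 0, 7, 4]
  pop 1: no out-edges | ready=[] | order so far=[2, 5, 6, 3, 0, 7, 4, 1]
  Result: [2, 5, 6, 3, 0, 7, 4, 1]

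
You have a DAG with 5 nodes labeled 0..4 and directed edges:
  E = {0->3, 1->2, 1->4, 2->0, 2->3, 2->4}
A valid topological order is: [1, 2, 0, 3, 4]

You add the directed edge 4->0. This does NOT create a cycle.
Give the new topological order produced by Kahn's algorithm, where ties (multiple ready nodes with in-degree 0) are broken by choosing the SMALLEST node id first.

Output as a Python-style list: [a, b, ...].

Old toposort: [1, 2, 0, 3, 4]
Added edge: 4->0
Position of 4 (4) > position of 0 (2). Must reorder: 4 must now come before 0.
Run Kahn's algorithm (break ties by smallest node id):
  initial in-degrees: [2, 0, 1, 2, 2]
  ready (indeg=0): [1]
  pop 1: indeg[2]->0; indeg[4]->1 | ready=[2] | order so far=[1]
  pop 2: indeg[0]->1; indeg[3]->1; indeg[4]->0 | ready=[4] | order so far=[1, 2]
  pop 4: indeg[0]->0 | ready=[0] | order so far=[1, 2, 4]
  pop 0: indeg[3]->0 | ready=[3] | order so far=[1, 2, 4, 0]
  pop 3: no out-edges | ready=[] | order so far=[1, 2, 4, 0, 3]
  Result: [1, 2, 4, 0, 3]

Answer: [1, 2, 4, 0, 3]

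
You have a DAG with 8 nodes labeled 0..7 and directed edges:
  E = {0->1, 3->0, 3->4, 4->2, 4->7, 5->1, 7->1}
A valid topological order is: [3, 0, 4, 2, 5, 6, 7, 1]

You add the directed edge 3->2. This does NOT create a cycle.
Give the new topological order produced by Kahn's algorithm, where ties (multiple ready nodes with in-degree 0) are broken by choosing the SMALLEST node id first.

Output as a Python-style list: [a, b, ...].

Answer: [3, 0, 4, 2, 5, 6, 7, 1]

Derivation:
Old toposort: [3, 0, 4, 2, 5, 6, 7, 1]
Added edge: 3->2
Position of 3 (0) < position of 2 (3). Old order still valid.
Run Kahn's algorithm (break ties by smallest node id):
  initial in-degrees: [1, 3, 2, 0, 1, 0, 0, 1]
  ready (indeg=0): [3, 5, 6]
  pop 3: indeg[0]->0; indeg[2]->1; indeg[4]->0 | ready=[0, 4, 5, 6] | order so far=[3]
  pop 0: indeg[1]->2 | ready=[4, 5, 6] | order so far=[3, 0]
  pop 4: indeg[2]->0; indeg[7]->0 | ready=[2, 5, 6, 7] | order so far=[3, 0, 4]
  pop 2: no out-edges | ready=[5, 6, 7] | order so far=[3, 0, 4, 2]
  pop 5: indeg[1]->1 | ready=[6, 7] | order so far=[3, 0, 4, 2, 5]
  pop 6: no out-edges | ready=[7] | order so far=[3, 0, 4, 2, 5, 6]
  pop 7: indeg[1]->0 | ready=[1] | order so far=[3, 0, 4, 2, 5, 6, 7]
  pop 1: no out-edges | ready=[] | order so far=[3, 0, 4, 2, 5, 6, 7, 1]
  Result: [3, 0, 4, 2, 5, 6, 7, 1]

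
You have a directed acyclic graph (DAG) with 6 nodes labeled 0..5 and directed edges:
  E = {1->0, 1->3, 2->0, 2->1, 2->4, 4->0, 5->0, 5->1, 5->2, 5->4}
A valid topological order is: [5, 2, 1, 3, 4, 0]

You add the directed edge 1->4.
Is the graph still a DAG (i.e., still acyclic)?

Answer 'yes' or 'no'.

Answer: yes

Derivation:
Given toposort: [5, 2, 1, 3, 4, 0]
Position of 1: index 2; position of 4: index 4
New edge 1->4: forward
Forward edge: respects the existing order. Still a DAG, same toposort still valid.
Still a DAG? yes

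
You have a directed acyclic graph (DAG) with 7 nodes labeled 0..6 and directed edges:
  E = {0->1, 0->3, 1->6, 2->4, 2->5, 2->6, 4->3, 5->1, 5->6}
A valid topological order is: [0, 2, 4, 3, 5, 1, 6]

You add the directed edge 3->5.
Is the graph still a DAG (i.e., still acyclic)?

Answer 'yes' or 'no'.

Answer: yes

Derivation:
Given toposort: [0, 2, 4, 3, 5, 1, 6]
Position of 3: index 3; position of 5: index 4
New edge 3->5: forward
Forward edge: respects the existing order. Still a DAG, same toposort still valid.
Still a DAG? yes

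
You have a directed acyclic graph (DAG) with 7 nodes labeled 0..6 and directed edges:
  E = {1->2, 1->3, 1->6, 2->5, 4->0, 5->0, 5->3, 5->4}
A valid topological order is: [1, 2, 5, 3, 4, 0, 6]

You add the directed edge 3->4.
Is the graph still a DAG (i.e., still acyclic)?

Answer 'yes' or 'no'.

Answer: yes

Derivation:
Given toposort: [1, 2, 5, 3, 4, 0, 6]
Position of 3: index 3; position of 4: index 4
New edge 3->4: forward
Forward edge: respects the existing order. Still a DAG, same toposort still valid.
Still a DAG? yes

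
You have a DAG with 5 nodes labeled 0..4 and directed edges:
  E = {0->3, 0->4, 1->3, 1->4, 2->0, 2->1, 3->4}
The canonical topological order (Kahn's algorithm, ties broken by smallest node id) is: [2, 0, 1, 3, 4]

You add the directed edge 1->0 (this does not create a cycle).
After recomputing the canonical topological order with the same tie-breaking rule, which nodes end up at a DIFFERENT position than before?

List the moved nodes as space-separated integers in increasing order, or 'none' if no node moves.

Old toposort: [2, 0, 1, 3, 4]
Added edge 1->0
Recompute Kahn (smallest-id tiebreak):
  initial in-degrees: [2, 1, 0, 2, 3]
  ready (indeg=0): [2]
  pop 2: indeg[0]->1; indeg[1]->0 | ready=[1] | order so far=[2]
  pop 1: indeg[0]->0; indeg[3]->1; indeg[4]->2 | ready=[0] | order so far=[2, 1]
  pop 0: indeg[3]->0; indeg[4]->1 | ready=[3] | order so far=[2, 1, 0]
  pop 3: indeg[4]->0 | ready=[4] | order so far=[2, 1, 0, 3]
  pop 4: no out-edges | ready=[] | order so far=[2, 1, 0, 3, 4]
New canonical toposort: [2, 1, 0, 3, 4]
Compare positions:
  Node 0: index 1 -> 2 (moved)
  Node 1: index 2 -> 1 (moved)
  Node 2: index 0 -> 0 (same)
  Node 3: index 3 -> 3 (same)
  Node 4: index 4 -> 4 (same)
Nodes that changed position: 0 1

Answer: 0 1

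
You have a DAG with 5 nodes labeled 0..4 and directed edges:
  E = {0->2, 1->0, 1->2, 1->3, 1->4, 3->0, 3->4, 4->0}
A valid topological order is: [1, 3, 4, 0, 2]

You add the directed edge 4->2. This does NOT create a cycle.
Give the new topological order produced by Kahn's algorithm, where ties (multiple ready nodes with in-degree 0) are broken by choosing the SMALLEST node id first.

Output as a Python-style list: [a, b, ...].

Answer: [1, 3, 4, 0, 2]

Derivation:
Old toposort: [1, 3, 4, 0, 2]
Added edge: 4->2
Position of 4 (2) < position of 2 (4). Old order still valid.
Run Kahn's algorithm (break ties by smallest node id):
  initial in-degrees: [3, 0, 3, 1, 2]
  ready (indeg=0): [1]
  pop 1: indeg[0]->2; indeg[2]->2; indeg[3]->0; indeg[4]->1 | ready=[3] | order so far=[1]
  pop 3: indeg[0]->1; indeg[4]->0 | ready=[4] | order so far=[1, 3]
  pop 4: indeg[0]->0; indeg[2]->1 | ready=[0] | order so far=[1, 3, 4]
  pop 0: indeg[2]->0 | ready=[2] | order so far=[1, 3, 4, 0]
  pop 2: no out-edges | ready=[] | order so far=[1, 3, 4, 0, 2]
  Result: [1, 3, 4, 0, 2]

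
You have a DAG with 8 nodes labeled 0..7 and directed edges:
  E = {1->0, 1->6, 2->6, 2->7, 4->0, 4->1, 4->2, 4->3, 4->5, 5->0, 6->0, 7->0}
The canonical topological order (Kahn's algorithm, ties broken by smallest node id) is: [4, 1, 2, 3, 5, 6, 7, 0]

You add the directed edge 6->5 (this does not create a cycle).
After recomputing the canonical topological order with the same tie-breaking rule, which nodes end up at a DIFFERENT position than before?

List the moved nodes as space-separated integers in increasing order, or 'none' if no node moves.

Answer: 5 6

Derivation:
Old toposort: [4, 1, 2, 3, 5, 6, 7, 0]
Added edge 6->5
Recompute Kahn (smallest-id tiebreak):
  initial in-degrees: [5, 1, 1, 1, 0, 2, 2, 1]
  ready (indeg=0): [4]
  pop 4: indeg[0]->4; indeg[1]->0; indeg[2]->0; indeg[3]->0; indeg[5]->1 | ready=[1, 2, 3] | order so far=[4]
  pop 1: indeg[0]->3; indeg[6]->1 | ready=[2, 3] | order so far=[4, 1]
  pop 2: indeg[6]->0; indeg[7]->0 | ready=[3, 6, 7] | order so far=[4, 1, 2]
  pop 3: no out-edges | ready=[6, 7] | order so far=[4, 1, 2, 3]
  pop 6: indeg[0]->2; indeg[5]->0 | ready=[5, 7] | order so far=[4, 1, 2, 3, 6]
  pop 5: indeg[0]->1 | ready=[7] | order so far=[4, 1, 2, 3, 6, 5]
  pop 7: indeg[0]->0 | ready=[0] | order so far=[4, 1, 2, 3, 6, 5, 7]
  pop 0: no out-edges | ready=[] | order so far=[4, 1, 2, 3, 6, 5, 7, 0]
New canonical toposort: [4, 1, 2, 3, 6, 5, 7, 0]
Compare positions:
  Node 0: index 7 -> 7 (same)
  Node 1: index 1 -> 1 (same)
  Node 2: index 2 -> 2 (same)
  Node 3: index 3 -> 3 (same)
  Node 4: index 0 -> 0 (same)
  Node 5: index 4 -> 5 (moved)
  Node 6: index 5 -> 4 (moved)
  Node 7: index 6 -> 6 (same)
Nodes that changed position: 5 6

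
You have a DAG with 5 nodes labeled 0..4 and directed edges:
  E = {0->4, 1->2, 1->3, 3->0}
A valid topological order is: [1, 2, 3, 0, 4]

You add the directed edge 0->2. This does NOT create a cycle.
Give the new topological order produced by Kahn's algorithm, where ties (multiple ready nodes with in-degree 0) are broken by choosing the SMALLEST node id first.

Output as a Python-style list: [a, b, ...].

Old toposort: [1, 2, 3, 0, 4]
Added edge: 0->2
Position of 0 (3) > position of 2 (1). Must reorder: 0 must now come before 2.
Run Kahn's algorithm (break ties by smallest node id):
  initial in-degrees: [1, 0, 2, 1, 1]
  ready (indeg=0): [1]
  pop 1: indeg[2]->1; indeg[3]->0 | ready=[3] | order so far=[1]
  pop 3: indeg[0]->0 | ready=[0] | order so far=[1, 3]
  pop 0: indeg[2]->0; indeg[4]->0 | ready=[2, 4] | order so far=[1, 3, 0]
  pop 2: no out-edges | ready=[4] | order so far=[1, 3, 0, 2]
  pop 4: no out-edges | ready=[] | order so far=[1, 3, 0, 2, 4]
  Result: [1, 3, 0, 2, 4]

Answer: [1, 3, 0, 2, 4]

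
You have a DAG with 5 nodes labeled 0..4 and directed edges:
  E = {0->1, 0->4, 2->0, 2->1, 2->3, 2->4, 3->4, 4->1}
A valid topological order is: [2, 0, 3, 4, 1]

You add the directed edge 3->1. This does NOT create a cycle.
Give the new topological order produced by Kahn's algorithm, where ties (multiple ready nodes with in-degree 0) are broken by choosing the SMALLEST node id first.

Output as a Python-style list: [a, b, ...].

Old toposort: [2, 0, 3, 4, 1]
Added edge: 3->1
Position of 3 (2) < position of 1 (4). Old order still valid.
Run Kahn's algorithm (break ties by smallest node id):
  initial in-degrees: [1, 4, 0, 1, 3]
  ready (indeg=0): [2]
  pop 2: indeg[0]->0; indeg[1]->3; indeg[3]->0; indeg[4]->2 | ready=[0, 3] | order so far=[2]
  pop 0: indeg[1]->2; indeg[4]->1 | ready=[3] | order so far=[2, 0]
  pop 3: indeg[1]->1; indeg[4]->0 | ready=[4] | order so far=[2, 0, 3]
  pop 4: indeg[1]->0 | ready=[1] | order so far=[2, 0, 3, 4]
  pop 1: no out-edges | ready=[] | order so far=[2, 0, 3, 4, 1]
  Result: [2, 0, 3, 4, 1]

Answer: [2, 0, 3, 4, 1]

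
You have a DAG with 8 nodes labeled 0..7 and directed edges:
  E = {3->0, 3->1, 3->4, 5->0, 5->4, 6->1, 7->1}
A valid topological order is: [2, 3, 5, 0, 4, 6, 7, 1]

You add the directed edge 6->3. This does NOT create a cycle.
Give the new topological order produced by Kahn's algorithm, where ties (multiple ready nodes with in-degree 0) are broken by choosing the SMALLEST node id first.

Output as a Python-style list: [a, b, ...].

Answer: [2, 5, 6, 3, 0, 4, 7, 1]

Derivation:
Old toposort: [2, 3, 5, 0, 4, 6, 7, 1]
Added edge: 6->3
Position of 6 (5) > position of 3 (1). Must reorder: 6 must now come before 3.
Run Kahn's algorithm (break ties by smallest node id):
  initial in-degrees: [2, 3, 0, 1, 2, 0, 0, 0]
  ready (indeg=0): [2, 5, 6, 7]
  pop 2: no out-edges | ready=[5, 6, 7] | order so far=[2]
  pop 5: indeg[0]->1; indeg[4]->1 | ready=[6, 7] | order so far=[2, 5]
  pop 6: indeg[1]->2; indeg[3]->0 | ready=[3, 7] | order so far=[2, 5, 6]
  pop 3: indeg[0]->0; indeg[1]->1; indeg[4]->0 | ready=[0, 4, 7] | order so far=[2, 5, 6, 3]
  pop 0: no out-edges | ready=[4, 7] | order so far=[2, 5, 6, 3, 0]
  pop 4: no out-edges | ready=[7] | order so far=[2, 5, 6, 3, 0, 4]
  pop 7: indeg[1]->0 | ready=[1] | order so far=[2, 5, 6, 3, 0, 4, 7]
  pop 1: no out-edges | ready=[] | order so far=[2, 5, 6, 3, 0, 4, 7, 1]
  Result: [2, 5, 6, 3, 0, 4, 7, 1]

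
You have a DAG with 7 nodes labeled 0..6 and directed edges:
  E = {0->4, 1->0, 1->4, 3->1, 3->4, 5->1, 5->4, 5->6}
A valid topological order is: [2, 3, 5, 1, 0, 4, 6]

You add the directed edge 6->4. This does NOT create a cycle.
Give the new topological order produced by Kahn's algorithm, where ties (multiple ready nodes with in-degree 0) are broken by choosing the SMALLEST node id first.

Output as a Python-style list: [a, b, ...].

Old toposort: [2, 3, 5, 1, 0, 4, 6]
Added edge: 6->4
Position of 6 (6) > position of 4 (5). Must reorder: 6 must now come before 4.
Run Kahn's algorithm (break ties by smallest node id):
  initial in-degrees: [1, 2, 0, 0, 5, 0, 1]
  ready (indeg=0): [2, 3, 5]
  pop 2: no out-edges | ready=[3, 5] | order so far=[2]
  pop 3: indeg[1]->1; indeg[4]->4 | ready=[5] | order so far=[2, 3]
  pop 5: indeg[1]->0; indeg[4]->3; indeg[6]->0 | ready=[1, 6] | order so far=[2, 3, 5]
  pop 1: indeg[0]->0; indeg[4]->2 | ready=[0, 6] | order so far=[2, 3, 5, 1]
  pop 0: indeg[4]->1 | ready=[6] | order so far=[2, 3, 5, 1, 0]
  pop 6: indeg[4]->0 | ready=[4] | order so far=[2, 3, 5, 1, 0, 6]
  pop 4: no out-edges | ready=[] | order so far=[2, 3, 5, 1, 0, 6, 4]
  Result: [2, 3, 5, 1, 0, 6, 4]

Answer: [2, 3, 5, 1, 0, 6, 4]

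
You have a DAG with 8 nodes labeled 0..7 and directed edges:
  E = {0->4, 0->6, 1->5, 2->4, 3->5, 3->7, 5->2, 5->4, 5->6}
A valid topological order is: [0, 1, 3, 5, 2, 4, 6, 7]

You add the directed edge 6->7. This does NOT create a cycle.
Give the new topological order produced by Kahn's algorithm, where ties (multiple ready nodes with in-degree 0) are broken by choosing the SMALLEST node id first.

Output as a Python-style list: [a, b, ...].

Old toposort: [0, 1, 3, 5, 2, 4, 6, 7]
Added edge: 6->7
Position of 6 (6) < position of 7 (7). Old order still valid.
Run Kahn's algorithm (break ties by smallest node id):
  initial in-degrees: [0, 0, 1, 0, 3, 2, 2, 2]
  ready (indeg=0): [0, 1, 3]
  pop 0: indeg[4]->2; indeg[6]->1 | ready=[1, 3] | order so far=[0]
  pop 1: indeg[5]->1 | ready=[3] | order so far=[0, 1]
  pop 3: indeg[5]->0; indeg[7]->1 | ready=[5] | order so far=[0, 1, 3]
  pop 5: indeg[2]->0; indeg[4]->1; indeg[6]->0 | ready=[2, 6] | order so far=[0, 1, 3, 5]
  pop 2: indeg[4]->0 | ready=[4, 6] | order so far=[0, 1, 3, 5, 2]
  pop 4: no out-edges | ready=[6] | order so far=[0, 1, 3, 5, 2, 4]
  pop 6: indeg[7]->0 | ready=[7] | order so far=[0, 1, 3, 5, 2, 4, 6]
  pop 7: no out-edges | ready=[] | order so far=[0, 1, 3, 5, 2, 4, 6, 7]
  Result: [0, 1, 3, 5, 2, 4, 6, 7]

Answer: [0, 1, 3, 5, 2, 4, 6, 7]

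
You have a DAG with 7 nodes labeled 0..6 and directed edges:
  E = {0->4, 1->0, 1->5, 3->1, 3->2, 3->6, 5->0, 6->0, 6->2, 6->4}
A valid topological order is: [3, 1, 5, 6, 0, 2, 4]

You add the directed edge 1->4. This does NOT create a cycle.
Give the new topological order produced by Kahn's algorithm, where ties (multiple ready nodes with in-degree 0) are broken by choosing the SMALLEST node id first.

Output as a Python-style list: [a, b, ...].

Old toposort: [3, 1, 5, 6, 0, 2, 4]
Added edge: 1->4
Position of 1 (1) < position of 4 (6). Old order still valid.
Run Kahn's algorithm (break ties by smallest node id):
  initial in-degrees: [3, 1, 2, 0, 3, 1, 1]
  ready (indeg=0): [3]
  pop 3: indeg[1]->0; indeg[2]->1; indeg[6]->0 | ready=[1, 6] | order so far=[3]
  pop 1: indeg[0]->2; indeg[4]->2; indeg[5]->0 | ready=[5, 6] | order so far=[3, 1]
  pop 5: indeg[0]->1 | ready=[6] | order so far=[3, 1, 5]
  pop 6: indeg[0]->0; indeg[2]->0; indeg[4]->1 | ready=[0, 2] | order so far=[3, 1, 5, 6]
  pop 0: indeg[4]->0 | ready=[2, 4] | order so far=[3, 1, 5, 6, 0]
  pop 2: no out-edges | ready=[4] | order so far=[3, 1, 5, 6, 0, 2]
  pop 4: no out-edges | ready=[] | order so far=[3, 1, 5, 6, 0, 2, 4]
  Result: [3, 1, 5, 6, 0, 2, 4]

Answer: [3, 1, 5, 6, 0, 2, 4]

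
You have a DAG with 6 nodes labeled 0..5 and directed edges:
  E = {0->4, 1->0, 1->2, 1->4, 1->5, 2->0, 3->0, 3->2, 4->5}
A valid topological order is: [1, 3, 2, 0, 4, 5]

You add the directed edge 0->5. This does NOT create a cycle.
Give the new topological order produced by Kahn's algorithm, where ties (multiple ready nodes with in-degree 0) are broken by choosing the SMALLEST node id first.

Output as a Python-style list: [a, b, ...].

Answer: [1, 3, 2, 0, 4, 5]

Derivation:
Old toposort: [1, 3, 2, 0, 4, 5]
Added edge: 0->5
Position of 0 (3) < position of 5 (5). Old order still valid.
Run Kahn's algorithm (break ties by smallest node id):
  initial in-degrees: [3, 0, 2, 0, 2, 3]
  ready (indeg=0): [1, 3]
  pop 1: indeg[0]->2; indeg[2]->1; indeg[4]->1; indeg[5]->2 | ready=[3] | order so far=[1]
  pop 3: indeg[0]->1; indeg[2]->0 | ready=[2] | order so far=[1, 3]
  pop 2: indeg[0]->0 | ready=[0] | order so far=[1, 3, 2]
  pop 0: indeg[4]->0; indeg[5]->1 | ready=[4] | order so far=[1, 3, 2, 0]
  pop 4: indeg[5]->0 | ready=[5] | order so far=[1, 3, 2, 0, 4]
  pop 5: no out-edges | ready=[] | order so far=[1, 3, 2, 0, 4, 5]
  Result: [1, 3, 2, 0, 4, 5]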